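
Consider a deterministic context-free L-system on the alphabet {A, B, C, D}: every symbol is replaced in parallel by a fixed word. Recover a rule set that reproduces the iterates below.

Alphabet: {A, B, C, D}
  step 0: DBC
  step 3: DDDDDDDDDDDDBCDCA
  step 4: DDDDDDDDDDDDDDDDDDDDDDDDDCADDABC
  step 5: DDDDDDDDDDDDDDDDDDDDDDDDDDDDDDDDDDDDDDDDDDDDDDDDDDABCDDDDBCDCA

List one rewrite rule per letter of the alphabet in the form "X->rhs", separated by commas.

A->BC, B->DC, C->A, D->DD

  step 4 ⇒ step 5: DDDDDDDDDDDDDDDDDDDDDDDDDCADDABC ⇒ DD·DD·DD·DD·DD·DD·DD·DD·DD·DD·DD·DD·DD·DD·DD·DD·DD·DD·DD·DD·DD·DD·DD·DD·DD·A·BC·DD·DD·BC·DC·A
    A ↦ BC
    B ↦ DC
    C ↦ A
    D ↦ DD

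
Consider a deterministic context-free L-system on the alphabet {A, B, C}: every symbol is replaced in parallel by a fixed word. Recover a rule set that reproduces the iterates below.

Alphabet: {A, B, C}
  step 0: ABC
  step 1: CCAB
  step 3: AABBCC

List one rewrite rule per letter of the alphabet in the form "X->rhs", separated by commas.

  step 0 ⇒ step 1: ABC ⇒ CC·A·B
    A ↦ CC
    B ↦ A
    C ↦ B

A->CC, B->A, C->B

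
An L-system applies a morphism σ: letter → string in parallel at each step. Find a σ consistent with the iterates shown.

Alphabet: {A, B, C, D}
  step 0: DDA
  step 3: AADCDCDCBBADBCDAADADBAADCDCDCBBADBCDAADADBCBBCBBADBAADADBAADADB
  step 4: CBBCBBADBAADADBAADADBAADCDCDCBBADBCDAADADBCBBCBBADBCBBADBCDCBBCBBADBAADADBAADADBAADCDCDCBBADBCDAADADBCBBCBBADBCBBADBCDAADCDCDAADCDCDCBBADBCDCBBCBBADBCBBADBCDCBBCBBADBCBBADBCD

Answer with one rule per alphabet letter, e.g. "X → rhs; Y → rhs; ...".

  step 3 ⇒ step 4: AADCDCDCBBADBCDAADADBAADCDCDCBBADBCDAADADBCBBCBBADBAADADBAADADB ⇒ CBB·CBB·ADB·AAD·ADB·AAD·ADB·AAD·CD·CD·CBB·ADB·CD·AAD·ADB·CBB·CBB·ADB·CBB·ADB·CD·CBB·CBB·ADB·AAD·ADB·AAD·ADB·AAD·CD·CD·CBB·ADB·CD·AAD·ADB·CBB·CBB·ADB·CBB·ADB·CD·AAD·CD·CD·AAD·CD·CD·CBB·ADB·CD·CBB·CBB·ADB·CBB·ADB·CD·CBB·CBB·ADB·CBB·ADB·CD
    A ↦ CBB
    B ↦ CD
    C ↦ AAD
    D ↦ ADB

A->CBB, B->CD, C->AAD, D->ADB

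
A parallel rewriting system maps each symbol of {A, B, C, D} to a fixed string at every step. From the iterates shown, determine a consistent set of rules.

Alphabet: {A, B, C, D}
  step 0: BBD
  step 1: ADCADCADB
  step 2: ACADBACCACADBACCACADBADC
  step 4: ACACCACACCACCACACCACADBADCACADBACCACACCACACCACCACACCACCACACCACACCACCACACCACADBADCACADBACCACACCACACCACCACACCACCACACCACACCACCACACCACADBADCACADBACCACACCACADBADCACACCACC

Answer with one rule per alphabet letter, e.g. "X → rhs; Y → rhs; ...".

A->AC, B->ADC, C->ACC, D->ADB

  step 1 ⇒ step 2: ADCADCADB ⇒ AC·ADB·ACC·AC·ADB·ACC·AC·ADB·ADC
    A ↦ AC
    B ↦ ADC
    C ↦ ACC
    D ↦ ADB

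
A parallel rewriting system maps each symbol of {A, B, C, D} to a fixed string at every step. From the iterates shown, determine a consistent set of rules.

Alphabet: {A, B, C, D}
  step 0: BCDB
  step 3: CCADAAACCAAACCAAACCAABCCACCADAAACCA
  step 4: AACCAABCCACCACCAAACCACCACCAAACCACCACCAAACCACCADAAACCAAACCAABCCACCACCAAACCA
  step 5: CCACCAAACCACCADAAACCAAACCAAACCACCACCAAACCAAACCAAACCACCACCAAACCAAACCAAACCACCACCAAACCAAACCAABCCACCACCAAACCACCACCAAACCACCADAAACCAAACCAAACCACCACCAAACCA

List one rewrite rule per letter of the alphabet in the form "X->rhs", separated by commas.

  step 4 ⇒ step 5: AACCAABCCACCACCAAACCACCACCAAACCACCACCAAACCACCADAAACCAAACCAABCCACCACCAAACCA ⇒ CCA·CCA·A·A·CCA·CCA·DA·A·A·CCA·A·A·CCA·A·A·CCA·CCA·CCA·A·A·CCA·A·A·CCA·A·A·CCA·CCA·CCA·A·A·CCA·A·A·CCA·A·A·CCA·CCA·CCA·A·A·CCA·A·A·CCA·AB·CCA·CCA·CCA·A·A·CCA·CCA·CCA·A·A·CCA·CCA·DA·A·A·CCA·A·A·CCA·A·A·CCA·CCA·CCA·A·A·CCA
    A ↦ CCA
    B ↦ DA
    C ↦ A
    D ↦ AB

A->CCA, B->DA, C->A, D->AB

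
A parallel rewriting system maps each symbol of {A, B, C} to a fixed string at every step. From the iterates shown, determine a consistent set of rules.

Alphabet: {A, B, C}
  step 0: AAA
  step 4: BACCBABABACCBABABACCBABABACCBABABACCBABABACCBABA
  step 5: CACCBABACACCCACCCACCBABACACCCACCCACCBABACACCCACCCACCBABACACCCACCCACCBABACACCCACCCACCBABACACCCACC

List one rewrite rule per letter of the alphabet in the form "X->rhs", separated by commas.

  step 4 ⇒ step 5: BACCBABABACCBABABACCBABABACCBABABACCBABABACCBABA ⇒ CA·CC·BA·BA·CA·CC·CA·CC·CA·CC·BA·BA·CA·CC·CA·CC·CA·CC·BA·BA·CA·CC·CA·CC·CA·CC·BA·BA·CA·CC·CA·CC·CA·CC·BA·BA·CA·CC·CA·CC·CA·CC·BA·BA·CA·CC·CA·CC
    A ↦ CC
    B ↦ CA
    C ↦ BA

A->CC, B->CA, C->BA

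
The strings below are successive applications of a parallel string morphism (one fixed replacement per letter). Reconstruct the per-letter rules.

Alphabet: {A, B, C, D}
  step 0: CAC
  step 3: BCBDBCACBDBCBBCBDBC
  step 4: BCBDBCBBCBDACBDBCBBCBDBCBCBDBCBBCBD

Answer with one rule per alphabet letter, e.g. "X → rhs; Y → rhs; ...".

  step 3 ⇒ step 4: BCBDBCACBDBCBBCBDBC ⇒ BC·BD·BC·B·BC·BD·AC·BD·BC·B·BC·BD·BC·BC·BD·BC·B·BC·BD
    A ↦ AC
    B ↦ BC
    C ↦ BD
    D ↦ B

A->AC, B->BC, C->BD, D->B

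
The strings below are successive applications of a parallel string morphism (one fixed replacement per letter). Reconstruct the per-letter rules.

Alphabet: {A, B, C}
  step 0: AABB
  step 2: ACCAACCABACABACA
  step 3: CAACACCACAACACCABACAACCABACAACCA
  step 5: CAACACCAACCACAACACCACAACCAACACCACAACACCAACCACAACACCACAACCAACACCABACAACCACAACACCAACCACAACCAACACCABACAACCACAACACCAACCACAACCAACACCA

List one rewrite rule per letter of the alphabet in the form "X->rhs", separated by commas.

  step 2 ⇒ step 3: ACCAACCABACABACA ⇒ CA·AC·AC·CA·CA·AC·AC·CA·BA·CA·AC·CA·BA·CA·AC·CA
    A ↦ CA
    B ↦ BA
    C ↦ AC

A->CA, B->BA, C->AC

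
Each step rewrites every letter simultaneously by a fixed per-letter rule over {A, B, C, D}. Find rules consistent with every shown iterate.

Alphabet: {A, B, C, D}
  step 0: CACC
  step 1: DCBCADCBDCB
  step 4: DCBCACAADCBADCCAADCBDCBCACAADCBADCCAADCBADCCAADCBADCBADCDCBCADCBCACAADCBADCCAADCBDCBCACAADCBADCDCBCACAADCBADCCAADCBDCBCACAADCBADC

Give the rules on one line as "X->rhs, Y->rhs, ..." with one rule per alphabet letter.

  step 0 ⇒ step 1: CACC ⇒ DCB·CA·DCB·DCB
    A ↦ CA
    C ↦ DCB
    B ↦ ADC  (constrained at step 1)
    D ↦ A  (constrained at step 1)

A->CA, B->ADC, C->DCB, D->A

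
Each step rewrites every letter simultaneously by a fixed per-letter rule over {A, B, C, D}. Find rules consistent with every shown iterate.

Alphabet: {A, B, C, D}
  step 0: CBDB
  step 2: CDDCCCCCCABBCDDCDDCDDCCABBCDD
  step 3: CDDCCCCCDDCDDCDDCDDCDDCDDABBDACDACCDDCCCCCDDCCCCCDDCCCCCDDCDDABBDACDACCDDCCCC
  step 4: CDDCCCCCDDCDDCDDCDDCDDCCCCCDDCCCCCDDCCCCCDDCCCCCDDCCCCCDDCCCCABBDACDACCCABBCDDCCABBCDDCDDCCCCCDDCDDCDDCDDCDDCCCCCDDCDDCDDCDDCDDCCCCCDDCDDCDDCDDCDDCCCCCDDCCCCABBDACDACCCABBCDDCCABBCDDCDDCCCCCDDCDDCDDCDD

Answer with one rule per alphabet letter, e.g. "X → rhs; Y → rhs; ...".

  step 3 ⇒ step 4: CDDCCCCCDDCDDCDDCDDCDDCDDABBDACDACCDDCCCCCDDCCCCCDDCCCCCDDCDDABBDACDACCDDCCCC ⇒ CDD·CC·CC·CDD·CDD·CDD·CDD·CDD·CC·CC·CDD·CC·CC·CDD·CC·CC·CDD·CC·CC·CDD·CC·CC·CDD·CC·CC·ABB·DAC·DAC·CC·ABB·CDD·CC·ABB·CDD·CDD·CC·CC·CDD·CDD·CDD·CDD·CDD·CC·CC·CDD·CDD·CDD·CDD·CDD·CC·CC·CDD·CDD·CDD·CDD·CDD·CC·CC·CDD·CC·CC·ABB·DAC·DAC·CC·ABB·CDD·CC·ABB·CDD·CDD·CC·CC·CDD·CDD·CDD·CDD
    A ↦ ABB
    B ↦ DAC
    C ↦ CDD
    D ↦ CC

A->ABB, B->DAC, C->CDD, D->CC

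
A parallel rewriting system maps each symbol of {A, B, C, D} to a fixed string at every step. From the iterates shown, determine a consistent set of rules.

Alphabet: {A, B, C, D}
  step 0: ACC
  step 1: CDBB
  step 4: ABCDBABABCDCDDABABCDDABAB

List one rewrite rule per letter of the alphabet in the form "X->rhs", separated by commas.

A->CD, B->DA, C->B, D->AB

  step 0 ⇒ step 1: ACC ⇒ CD·B·B
    A ↦ CD
    C ↦ B
    B ↦ DA  (constrained at step 1)
    D ↦ AB  (constrained at step 1)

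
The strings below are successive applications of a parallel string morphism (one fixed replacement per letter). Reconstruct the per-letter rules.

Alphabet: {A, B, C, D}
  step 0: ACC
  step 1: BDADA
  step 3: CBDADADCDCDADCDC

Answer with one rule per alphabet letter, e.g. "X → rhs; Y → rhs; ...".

A->B, B->DC, C->DA, D->CB

  step 0 ⇒ step 1: ACC ⇒ B·DA·DA
    A ↦ B
    C ↦ DA
    B ↦ DC  (constrained at step 1)
    D ↦ CB  (constrained at step 1)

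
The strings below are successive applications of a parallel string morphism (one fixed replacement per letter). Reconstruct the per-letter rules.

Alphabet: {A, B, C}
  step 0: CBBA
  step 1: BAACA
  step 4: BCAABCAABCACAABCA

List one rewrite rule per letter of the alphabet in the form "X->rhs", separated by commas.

A->CA, B->A, C->B

  step 0 ⇒ step 1: CBBA ⇒ B·A·A·CA
    A ↦ CA
    B ↦ A
    C ↦ B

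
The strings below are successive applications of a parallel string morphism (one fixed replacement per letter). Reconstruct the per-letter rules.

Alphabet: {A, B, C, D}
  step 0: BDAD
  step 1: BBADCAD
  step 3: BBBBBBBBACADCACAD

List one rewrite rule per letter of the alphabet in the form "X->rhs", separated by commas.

  step 0 ⇒ step 1: BDAD ⇒ BB·AD·C·AD
    A ↦ C
    B ↦ BB
    D ↦ AD
    C ↦ A  (constrained at step 1)

A->C, B->BB, C->A, D->AD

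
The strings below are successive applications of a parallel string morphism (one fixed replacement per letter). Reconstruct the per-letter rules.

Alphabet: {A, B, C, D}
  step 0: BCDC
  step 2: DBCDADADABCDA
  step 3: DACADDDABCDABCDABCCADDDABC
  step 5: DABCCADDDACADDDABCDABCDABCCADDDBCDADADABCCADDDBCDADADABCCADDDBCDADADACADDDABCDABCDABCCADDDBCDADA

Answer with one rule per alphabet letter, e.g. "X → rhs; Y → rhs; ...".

A->BC, B->CAD, C->D, D->DA

  step 2 ⇒ step 3: DBCDADADABCDA ⇒ DA·CAD·D·DA·BC·DA·BC·DA·BC·CAD·D·DA·BC
    A ↦ BC
    B ↦ CAD
    C ↦ D
    D ↦ DA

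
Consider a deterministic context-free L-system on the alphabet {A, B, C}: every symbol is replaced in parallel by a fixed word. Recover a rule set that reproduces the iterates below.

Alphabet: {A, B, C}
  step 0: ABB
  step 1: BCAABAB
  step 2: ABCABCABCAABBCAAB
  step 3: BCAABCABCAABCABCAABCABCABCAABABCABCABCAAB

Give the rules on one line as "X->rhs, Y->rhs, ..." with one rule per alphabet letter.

  step 2 ⇒ step 3: ABCABCABCAABBCAAB ⇒ BCA·AB·CA·BCA·AB·CA·BCA·AB·CA·BCA·BCA·AB·AB·CA·BCA·BCA·AB
    A ↦ BCA
    B ↦ AB
    C ↦ CA

A->BCA, B->AB, C->CA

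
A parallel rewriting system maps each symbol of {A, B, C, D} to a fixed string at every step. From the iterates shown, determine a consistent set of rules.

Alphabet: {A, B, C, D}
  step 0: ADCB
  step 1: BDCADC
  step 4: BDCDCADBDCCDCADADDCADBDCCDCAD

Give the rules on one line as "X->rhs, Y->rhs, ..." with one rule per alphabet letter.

A->B, B->C, C->AD, D->DC

  step 0 ⇒ step 1: ADCB ⇒ B·DC·AD·C
    A ↦ B
    B ↦ C
    C ↦ AD
    D ↦ DC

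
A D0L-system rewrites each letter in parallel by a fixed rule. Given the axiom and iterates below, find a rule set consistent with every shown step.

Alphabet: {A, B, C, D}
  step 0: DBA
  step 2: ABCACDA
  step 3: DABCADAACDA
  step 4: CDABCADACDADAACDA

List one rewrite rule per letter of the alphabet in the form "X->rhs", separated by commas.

A->DA, B->BC, C->A, D->C

  step 3 ⇒ step 4: DABCADAACDA ⇒ C·DA·BC·A·DA·C·DA·DA·A·C·DA
    A ↦ DA
    B ↦ BC
    C ↦ A
    D ↦ C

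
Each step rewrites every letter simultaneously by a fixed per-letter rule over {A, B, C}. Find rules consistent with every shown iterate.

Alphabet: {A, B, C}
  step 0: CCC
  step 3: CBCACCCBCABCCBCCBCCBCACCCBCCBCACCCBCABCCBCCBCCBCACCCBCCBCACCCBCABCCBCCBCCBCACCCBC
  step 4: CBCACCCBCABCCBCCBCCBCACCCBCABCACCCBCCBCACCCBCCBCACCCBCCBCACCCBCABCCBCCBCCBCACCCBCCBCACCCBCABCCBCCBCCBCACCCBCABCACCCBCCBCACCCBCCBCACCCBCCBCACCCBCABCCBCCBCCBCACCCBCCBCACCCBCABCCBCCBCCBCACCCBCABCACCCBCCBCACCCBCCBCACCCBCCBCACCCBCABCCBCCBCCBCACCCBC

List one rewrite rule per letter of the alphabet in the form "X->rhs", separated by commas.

  step 3 ⇒ step 4: CBCACCCBCABCCBCCBCCBCACCCBCCBCACCCBCABCCBCCBCCBCACCCBCCBCACCCBCABCCBCCBCCBCACCCBC ⇒ CBC·ACC·CBC·ABC·CBC·CBC·CBC·ACC·CBC·ABC·ACC·CBC·CBC·ACC·CBC·CBC·ACC·CBC·CBC·ACC·CBC·ABC·CBC·CBC·CBC·ACC·CBC·CBC·ACC·CBC·ABC·CBC·CBC·CBC·ACC·CBC·ABC·ACC·CBC·CBC·ACC·CBC·CBC·ACC·CBC·CBC·ACC·CBC·ABC·CBC·CBC·CBC·ACC·CBC·CBC·ACC·CBC·ABC·CBC·CBC·CBC·ACC·CBC·ABC·ACC·CBC·CBC·ACC·CBC·CBC·ACC·CBC·CBC·ACC·CBC·ABC·CBC·CBC·CBC·ACC·CBC
    A ↦ ABC
    B ↦ ACC
    C ↦ CBC

A->ABC, B->ACC, C->CBC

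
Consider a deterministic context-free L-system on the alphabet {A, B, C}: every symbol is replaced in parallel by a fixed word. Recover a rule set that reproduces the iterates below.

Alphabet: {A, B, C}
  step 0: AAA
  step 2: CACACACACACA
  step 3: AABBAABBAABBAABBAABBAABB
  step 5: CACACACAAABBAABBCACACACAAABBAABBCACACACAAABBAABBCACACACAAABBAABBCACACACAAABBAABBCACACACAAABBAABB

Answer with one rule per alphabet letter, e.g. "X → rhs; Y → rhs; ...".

  step 2 ⇒ step 3: CACACACACACA ⇒ AA·BB·AA·BB·AA·BB·AA·BB·AA·BB·AA·BB
    A ↦ BB
    C ↦ AA
    B ↦ CA  (constrained at step 3)

A->BB, B->CA, C->AA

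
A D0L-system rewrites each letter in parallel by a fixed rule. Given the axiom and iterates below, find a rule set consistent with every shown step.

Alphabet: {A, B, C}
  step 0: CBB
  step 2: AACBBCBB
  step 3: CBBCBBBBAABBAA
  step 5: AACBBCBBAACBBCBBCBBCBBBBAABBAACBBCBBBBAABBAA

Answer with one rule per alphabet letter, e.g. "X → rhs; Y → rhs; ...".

  step 2 ⇒ step 3: AACBBCBB ⇒ CBB·CBB·BB·A·A·BB·A·A
    A ↦ CBB
    B ↦ A
    C ↦ BB

A->CBB, B->A, C->BB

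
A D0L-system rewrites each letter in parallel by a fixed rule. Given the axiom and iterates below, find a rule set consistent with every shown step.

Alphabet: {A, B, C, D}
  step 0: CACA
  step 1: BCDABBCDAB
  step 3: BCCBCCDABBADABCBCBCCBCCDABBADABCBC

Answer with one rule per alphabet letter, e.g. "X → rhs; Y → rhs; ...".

  step 0 ⇒ step 1: CACA ⇒ BC·DAB·BC·DAB
    A ↦ DAB
    C ↦ BC
    B ↦ C  (constrained at step 1)
    D ↦ BA  (constrained at step 1)

A->DAB, B->C, C->BC, D->BA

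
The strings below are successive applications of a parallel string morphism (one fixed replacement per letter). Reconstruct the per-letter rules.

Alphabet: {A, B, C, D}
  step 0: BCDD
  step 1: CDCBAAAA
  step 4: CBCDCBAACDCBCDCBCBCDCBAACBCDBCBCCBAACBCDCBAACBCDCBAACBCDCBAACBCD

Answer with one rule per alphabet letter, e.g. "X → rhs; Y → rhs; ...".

  step 0 ⇒ step 1: BCDD ⇒ CD·CB·AA·AA
    B ↦ CD
    C ↦ CB
    D ↦ AA
    A ↦ BC  (constrained at step 1)

A->BC, B->CD, C->CB, D->AA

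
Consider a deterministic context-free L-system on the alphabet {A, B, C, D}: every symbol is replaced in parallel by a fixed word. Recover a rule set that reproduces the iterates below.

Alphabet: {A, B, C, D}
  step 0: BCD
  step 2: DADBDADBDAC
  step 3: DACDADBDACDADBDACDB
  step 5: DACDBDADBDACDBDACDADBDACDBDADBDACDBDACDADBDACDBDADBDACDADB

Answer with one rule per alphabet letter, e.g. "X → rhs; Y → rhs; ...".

A->C, B->DB, C->DB, D->DA

  step 2 ⇒ step 3: DADBDADBDAC ⇒ DA·C·DA·DB·DA·C·DA·DB·DA·C·DB
    A ↦ C
    B ↦ DB
    C ↦ DB
    D ↦ DA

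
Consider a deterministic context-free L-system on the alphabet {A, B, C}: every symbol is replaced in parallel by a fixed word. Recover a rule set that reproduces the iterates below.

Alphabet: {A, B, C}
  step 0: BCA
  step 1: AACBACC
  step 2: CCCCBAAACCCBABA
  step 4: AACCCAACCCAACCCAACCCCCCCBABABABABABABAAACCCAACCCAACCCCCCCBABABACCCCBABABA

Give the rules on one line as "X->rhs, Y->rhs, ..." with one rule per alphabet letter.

  step 1 ⇒ step 2: AACBACC ⇒ CC·CC·BA·AAC·CC·BA·BA
    A ↦ CC
    B ↦ AAC
    C ↦ BA

A->CC, B->AAC, C->BA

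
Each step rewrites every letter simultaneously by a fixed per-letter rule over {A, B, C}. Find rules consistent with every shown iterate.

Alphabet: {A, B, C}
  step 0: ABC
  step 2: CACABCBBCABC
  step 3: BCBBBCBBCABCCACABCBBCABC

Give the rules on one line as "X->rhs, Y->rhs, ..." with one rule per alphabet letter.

A->BB, B->CA, C->BC

  step 2 ⇒ step 3: CACABCBBCABC ⇒ BC·BB·BC·BB·CA·BC·CA·CA·BC·BB·CA·BC
    A ↦ BB
    B ↦ CA
    C ↦ BC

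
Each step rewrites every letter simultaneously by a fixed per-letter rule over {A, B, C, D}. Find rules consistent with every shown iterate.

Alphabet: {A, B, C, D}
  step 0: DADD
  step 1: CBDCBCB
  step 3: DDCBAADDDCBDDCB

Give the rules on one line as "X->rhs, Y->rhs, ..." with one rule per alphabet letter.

A->D, B->D, C->AA, D->CB

  step 0 ⇒ step 1: DADD ⇒ CB·D·CB·CB
    A ↦ D
    D ↦ CB
    B ↦ D  (constrained at step 1)
    C ↦ AA  (constrained at step 1)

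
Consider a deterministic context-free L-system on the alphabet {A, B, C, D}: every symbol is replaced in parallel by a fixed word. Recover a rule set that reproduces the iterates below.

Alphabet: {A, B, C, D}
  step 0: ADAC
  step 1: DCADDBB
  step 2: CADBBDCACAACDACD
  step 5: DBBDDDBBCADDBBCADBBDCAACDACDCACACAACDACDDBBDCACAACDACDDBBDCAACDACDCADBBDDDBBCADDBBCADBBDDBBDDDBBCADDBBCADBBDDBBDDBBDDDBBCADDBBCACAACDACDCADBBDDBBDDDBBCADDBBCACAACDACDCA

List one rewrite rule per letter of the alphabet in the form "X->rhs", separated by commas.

  step 1 ⇒ step 2: DCADDBB ⇒ CA·DBB·D·CA·CA·ACD·ACD
    A ↦ D
    B ↦ ACD
    C ↦ DBB
    D ↦ CA

A->D, B->ACD, C->DBB, D->CA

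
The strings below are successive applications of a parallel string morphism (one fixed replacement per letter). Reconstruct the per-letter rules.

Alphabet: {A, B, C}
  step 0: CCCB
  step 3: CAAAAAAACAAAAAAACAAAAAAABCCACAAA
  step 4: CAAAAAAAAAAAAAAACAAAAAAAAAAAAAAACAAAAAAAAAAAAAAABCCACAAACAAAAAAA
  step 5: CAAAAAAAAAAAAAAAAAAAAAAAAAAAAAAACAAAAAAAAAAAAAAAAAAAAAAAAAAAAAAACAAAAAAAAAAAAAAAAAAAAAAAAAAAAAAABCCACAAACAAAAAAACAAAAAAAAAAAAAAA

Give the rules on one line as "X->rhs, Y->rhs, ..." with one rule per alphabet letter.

A->AA, B->BC, C->CA

  step 4 ⇒ step 5: CAAAAAAAAAAAAAAACAAAAAAAAAAAAAAACAAAAAAAAAAAAAAABCCACAAACAAAAAAA ⇒ CA·AA·AA·AA·AA·AA·AA·AA·AA·AA·AA·AA·AA·AA·AA·AA·CA·AA·AA·AA·AA·AA·AA·AA·AA·AA·AA·AA·AA·AA·AA·AA·CA·AA·AA·AA·AA·AA·AA·AA·AA·AA·AA·AA·AA·AA·AA·AA·BC·CA·CA·AA·CA·AA·AA·AA·CA·AA·AA·AA·AA·AA·AA·AA
    A ↦ AA
    B ↦ BC
    C ↦ CA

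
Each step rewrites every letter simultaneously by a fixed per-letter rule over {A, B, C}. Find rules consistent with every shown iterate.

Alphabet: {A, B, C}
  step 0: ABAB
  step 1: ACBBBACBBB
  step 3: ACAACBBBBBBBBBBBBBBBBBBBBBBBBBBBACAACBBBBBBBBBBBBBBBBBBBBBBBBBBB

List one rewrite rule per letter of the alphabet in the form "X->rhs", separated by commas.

A->AC, B->BBB, C->A

  step 0 ⇒ step 1: ABAB ⇒ AC·BBB·AC·BBB
    A ↦ AC
    B ↦ BBB
    C ↦ A  (constrained at step 1)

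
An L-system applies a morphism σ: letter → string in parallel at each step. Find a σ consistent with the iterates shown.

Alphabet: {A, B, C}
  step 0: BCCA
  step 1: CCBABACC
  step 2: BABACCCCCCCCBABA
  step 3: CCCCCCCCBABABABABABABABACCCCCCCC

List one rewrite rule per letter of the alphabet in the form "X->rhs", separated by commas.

A->CC, B->CC, C->BA

  step 2 ⇒ step 3: BABACCCCCCCCBABA ⇒ CC·CC·CC·CC·BA·BA·BA·BA·BA·BA·BA·BA·CC·CC·CC·CC
    A ↦ CC
    B ↦ CC
    C ↦ BA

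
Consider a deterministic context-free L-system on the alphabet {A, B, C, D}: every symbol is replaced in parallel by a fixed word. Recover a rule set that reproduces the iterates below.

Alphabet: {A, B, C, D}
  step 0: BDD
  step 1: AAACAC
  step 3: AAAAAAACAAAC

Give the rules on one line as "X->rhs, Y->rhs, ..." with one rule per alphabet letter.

  step 0 ⇒ step 1: BDD ⇒ AA·AC·AC
    B ↦ AA
    D ↦ AC
    A ↦ B  (constrained at step 1)
    C ↦ D  (constrained at step 1)

A->B, B->AA, C->D, D->AC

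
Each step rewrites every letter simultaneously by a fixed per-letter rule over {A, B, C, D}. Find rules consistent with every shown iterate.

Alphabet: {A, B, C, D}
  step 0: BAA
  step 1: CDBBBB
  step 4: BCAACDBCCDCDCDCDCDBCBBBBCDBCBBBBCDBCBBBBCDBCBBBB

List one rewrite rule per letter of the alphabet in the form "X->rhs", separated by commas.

  step 0 ⇒ step 1: BAA ⇒ CD·BB·BB
    A ↦ BB
    B ↦ CD
    C ↦ BC  (constrained at step 1)
    D ↦ AA  (constrained at step 1)

A->BB, B->CD, C->BC, D->AA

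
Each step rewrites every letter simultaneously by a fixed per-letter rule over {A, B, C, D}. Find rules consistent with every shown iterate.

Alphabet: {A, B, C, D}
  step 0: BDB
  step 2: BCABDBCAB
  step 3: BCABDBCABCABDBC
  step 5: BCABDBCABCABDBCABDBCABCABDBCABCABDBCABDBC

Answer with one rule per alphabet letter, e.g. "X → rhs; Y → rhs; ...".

  step 2 ⇒ step 3: BCABDBCAB ⇒ BC·AB·D·BC·A·BC·AB·D·BC
    A ↦ D
    B ↦ BC
    C ↦ AB
    D ↦ A

A->D, B->BC, C->AB, D->A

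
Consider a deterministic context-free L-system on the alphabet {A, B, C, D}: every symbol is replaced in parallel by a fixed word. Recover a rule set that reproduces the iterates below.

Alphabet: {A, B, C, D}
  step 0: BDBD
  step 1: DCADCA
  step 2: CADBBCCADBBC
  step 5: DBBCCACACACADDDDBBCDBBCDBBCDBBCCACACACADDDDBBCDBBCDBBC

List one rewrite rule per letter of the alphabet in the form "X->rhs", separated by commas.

  step 1 ⇒ step 2: DCADCA ⇒ CA·D·BBC·CA·D·BBC
    A ↦ BBC
    C ↦ D
    D ↦ CA
  step 0 ⇒ step 1: BDBD ⇒ D·CA·D·CA
    B ↦ D

A->BBC, B->D, C->D, D->CA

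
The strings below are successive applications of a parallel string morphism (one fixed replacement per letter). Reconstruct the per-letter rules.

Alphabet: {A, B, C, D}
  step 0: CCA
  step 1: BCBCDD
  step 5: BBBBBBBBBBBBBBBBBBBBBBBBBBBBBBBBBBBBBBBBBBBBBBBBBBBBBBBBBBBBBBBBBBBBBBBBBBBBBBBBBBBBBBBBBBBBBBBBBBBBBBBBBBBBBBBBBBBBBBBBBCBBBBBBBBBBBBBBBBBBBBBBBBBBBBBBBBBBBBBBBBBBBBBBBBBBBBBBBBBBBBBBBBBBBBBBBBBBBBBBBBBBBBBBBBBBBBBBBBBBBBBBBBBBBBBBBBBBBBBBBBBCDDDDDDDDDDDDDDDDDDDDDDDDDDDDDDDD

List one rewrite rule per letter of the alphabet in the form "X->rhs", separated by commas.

  step 0 ⇒ step 1: CCA ⇒ BC·BC·DD
    A ↦ DD
    C ↦ BC
    B ↦ BBB  (constrained at step 1)
    D ↦ AA  (constrained at step 1)

A->DD, B->BBB, C->BC, D->AA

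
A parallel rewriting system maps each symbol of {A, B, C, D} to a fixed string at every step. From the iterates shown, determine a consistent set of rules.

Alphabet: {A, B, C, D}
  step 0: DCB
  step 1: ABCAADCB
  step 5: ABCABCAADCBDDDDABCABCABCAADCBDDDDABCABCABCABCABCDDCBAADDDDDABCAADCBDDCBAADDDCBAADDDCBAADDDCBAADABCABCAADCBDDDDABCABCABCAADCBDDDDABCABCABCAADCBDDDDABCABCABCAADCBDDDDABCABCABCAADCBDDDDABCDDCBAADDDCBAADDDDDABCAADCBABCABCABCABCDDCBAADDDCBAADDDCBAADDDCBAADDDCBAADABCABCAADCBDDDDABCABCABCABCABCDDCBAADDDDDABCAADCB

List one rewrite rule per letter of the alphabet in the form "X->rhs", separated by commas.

  step 0 ⇒ step 1: DCB ⇒ ABC·AAD·CB
    B ↦ CB
    C ↦ AAD
    D ↦ ABC
    A ↦ DD  (constrained at step 1)

A->DD, B->CB, C->AAD, D->ABC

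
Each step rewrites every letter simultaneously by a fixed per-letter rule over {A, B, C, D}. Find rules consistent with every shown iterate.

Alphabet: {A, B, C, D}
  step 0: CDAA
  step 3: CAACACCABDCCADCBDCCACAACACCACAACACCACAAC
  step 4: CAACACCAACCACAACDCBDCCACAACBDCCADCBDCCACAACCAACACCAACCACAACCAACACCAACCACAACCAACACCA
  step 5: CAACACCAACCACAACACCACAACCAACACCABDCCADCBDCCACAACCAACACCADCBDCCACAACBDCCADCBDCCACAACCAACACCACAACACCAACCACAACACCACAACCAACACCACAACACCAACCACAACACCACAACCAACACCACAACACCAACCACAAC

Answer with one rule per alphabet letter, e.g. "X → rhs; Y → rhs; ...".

  step 4 ⇒ step 5: CAACACCAACCACAACDCBDCCACAACBDCCADCBDCCACAACCAACACCAACCACAACCAACACCAACCACAACCAACACCA ⇒ CA·AC·AC·CA·AC·CA·CA·AC·AC·CA·CA·AC·CA·AC·AC·CA·BDC·CA·DC·BDC·CA·CA·AC·CA·AC·AC·CA·DC·BDC·CA·CA·AC·BDC·CA·DC·BDC·CA·CA·AC·CA·AC·AC·CA·CA·AC·AC·CA·AC·CA·CA·AC·AC·CA·CA·AC·CA·AC·AC·CA·CA·AC·AC·CA·AC·CA·CA·AC·AC·CA·CA·AC·CA·AC·AC·CA·CA·AC·AC·CA·AC·CA·CA·AC
    A ↦ AC
    B ↦ DC
    C ↦ CA
    D ↦ BDC

A->AC, B->DC, C->CA, D->BDC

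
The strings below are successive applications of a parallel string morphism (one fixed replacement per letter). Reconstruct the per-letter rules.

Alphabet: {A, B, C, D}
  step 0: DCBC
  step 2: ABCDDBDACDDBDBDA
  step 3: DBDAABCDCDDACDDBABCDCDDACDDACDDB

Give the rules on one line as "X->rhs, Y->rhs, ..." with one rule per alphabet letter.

A->DB, B->DA, C->AB, D->CD

  step 2 ⇒ step 3: ABCDDBDACDDBDBDA ⇒ DB·DA·AB·CD·CD·DA·CD·DB·AB·CD·CD·DA·CD·DA·CD·DB
    A ↦ DB
    B ↦ DA
    C ↦ AB
    D ↦ CD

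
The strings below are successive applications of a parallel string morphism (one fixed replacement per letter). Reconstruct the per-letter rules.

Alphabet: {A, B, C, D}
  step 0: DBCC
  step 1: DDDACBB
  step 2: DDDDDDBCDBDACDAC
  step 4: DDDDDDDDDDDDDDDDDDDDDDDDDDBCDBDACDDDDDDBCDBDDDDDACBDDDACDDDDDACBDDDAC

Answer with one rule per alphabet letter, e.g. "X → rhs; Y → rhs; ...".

  step 1 ⇒ step 2: DDDACBB ⇒ DD·DD·DD·BCD·B·DAC·DAC
    A ↦ BCD
    B ↦ DAC
    C ↦ B
    D ↦ DD

A->BCD, B->DAC, C->B, D->DD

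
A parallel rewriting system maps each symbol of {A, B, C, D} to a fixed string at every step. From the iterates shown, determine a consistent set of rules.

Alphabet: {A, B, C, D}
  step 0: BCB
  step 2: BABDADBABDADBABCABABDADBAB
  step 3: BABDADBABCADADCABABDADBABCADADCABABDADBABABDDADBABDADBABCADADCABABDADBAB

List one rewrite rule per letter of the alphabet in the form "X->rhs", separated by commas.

A->DAD, B->BAB, C->ABD, D->CA

  step 2 ⇒ step 3: BABDADBABDADBABCABABDADBAB ⇒ BAB·DAD·BAB·CA·DAD·CA·BAB·DAD·BAB·CA·DAD·CA·BAB·DAD·BAB·ABD·DAD·BAB·DAD·BAB·CA·DAD·CA·BAB·DAD·BAB
    A ↦ DAD
    B ↦ BAB
    C ↦ ABD
    D ↦ CA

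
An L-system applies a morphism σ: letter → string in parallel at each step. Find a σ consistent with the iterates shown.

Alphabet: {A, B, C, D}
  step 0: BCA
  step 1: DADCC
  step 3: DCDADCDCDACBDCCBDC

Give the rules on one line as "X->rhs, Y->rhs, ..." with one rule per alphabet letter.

  step 0 ⇒ step 1: BCA ⇒ DA·DC·C
    A ↦ C
    B ↦ DA
    C ↦ DC
    D ↦ CB  (constrained at step 1)

A->C, B->DA, C->DC, D->CB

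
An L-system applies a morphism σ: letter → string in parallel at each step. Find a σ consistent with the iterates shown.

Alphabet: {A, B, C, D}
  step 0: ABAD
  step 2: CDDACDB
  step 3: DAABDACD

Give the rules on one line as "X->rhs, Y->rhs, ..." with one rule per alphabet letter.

  step 2 ⇒ step 3: CDDACDB ⇒ D·A·A·B·D·A·CD
    A ↦ B
    B ↦ CD
    C ↦ D
    D ↦ A

A->B, B->CD, C->D, D->A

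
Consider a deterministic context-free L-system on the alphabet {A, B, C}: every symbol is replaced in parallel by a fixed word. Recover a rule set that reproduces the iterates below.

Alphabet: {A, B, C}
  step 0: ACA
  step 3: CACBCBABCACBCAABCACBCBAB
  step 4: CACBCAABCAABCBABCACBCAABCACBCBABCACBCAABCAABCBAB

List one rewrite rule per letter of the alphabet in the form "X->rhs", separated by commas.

  step 3 ⇒ step 4: CACBCBABCACBCAABCACBCBAB ⇒ CA·CB·CA·AB·CA·AB·CB·AB·CA·CB·CA·AB·CA·CB·CB·AB·CA·CB·CA·AB·CA·AB·CB·AB
    A ↦ CB
    B ↦ AB
    C ↦ CA

A->CB, B->AB, C->CA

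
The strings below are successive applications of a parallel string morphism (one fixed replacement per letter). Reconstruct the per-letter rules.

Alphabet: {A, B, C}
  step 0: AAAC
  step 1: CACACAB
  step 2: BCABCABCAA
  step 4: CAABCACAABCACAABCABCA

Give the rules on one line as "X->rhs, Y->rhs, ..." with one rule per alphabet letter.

A->CA, B->A, C->B

  step 1 ⇒ step 2: CACACAB ⇒ B·CA·B·CA·B·CA·A
    A ↦ CA
    B ↦ A
    C ↦ B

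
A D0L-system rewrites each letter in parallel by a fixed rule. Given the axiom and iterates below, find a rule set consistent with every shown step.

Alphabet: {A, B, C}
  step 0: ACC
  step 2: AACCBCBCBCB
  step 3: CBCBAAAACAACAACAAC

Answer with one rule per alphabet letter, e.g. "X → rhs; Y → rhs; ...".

A->CB, B->C, C->AA

  step 2 ⇒ step 3: AACCBCBCBCB ⇒ CB·CB·AA·AA·C·AA·C·AA·C·AA·C
    A ↦ CB
    B ↦ C
    C ↦ AA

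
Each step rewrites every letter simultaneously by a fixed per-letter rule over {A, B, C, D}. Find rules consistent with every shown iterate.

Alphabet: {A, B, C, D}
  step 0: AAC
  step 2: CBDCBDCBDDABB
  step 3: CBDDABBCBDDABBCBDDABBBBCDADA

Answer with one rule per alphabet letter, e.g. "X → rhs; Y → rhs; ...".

  step 2 ⇒ step 3: CBDCBDCBDDABB ⇒ CBD·DA·BB·CBD·DA·BB·CBD·DA·BB·BB·C·DA·DA
    A ↦ C
    B ↦ DA
    C ↦ CBD
    D ↦ BB

A->C, B->DA, C->CBD, D->BB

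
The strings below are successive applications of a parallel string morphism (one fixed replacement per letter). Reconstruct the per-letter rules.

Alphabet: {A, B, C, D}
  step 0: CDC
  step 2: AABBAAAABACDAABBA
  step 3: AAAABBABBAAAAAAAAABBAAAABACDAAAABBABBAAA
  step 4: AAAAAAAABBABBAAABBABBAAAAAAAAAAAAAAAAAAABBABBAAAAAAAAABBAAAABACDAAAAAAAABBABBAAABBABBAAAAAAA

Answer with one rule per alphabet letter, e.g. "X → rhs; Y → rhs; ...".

  step 3 ⇒ step 4: AAAABBABBAAAAAAAAABBAAAABACDAAAABBABBAAA ⇒ AA·AA·AA·AA·BBA·BBA·AA·BBA·BBA·AA·AA·AA·AA·AA·AA·AA·AA·AA·BBA·BBA·AA·AA·AA·AA·BBA·AA·AB·ACD·AA·AA·AA·AA·BBA·BBA·AA·BBA·BBA·AA·AA·AA
    A ↦ AA
    B ↦ BBA
    C ↦ AB
    D ↦ ACD

A->AA, B->BBA, C->AB, D->ACD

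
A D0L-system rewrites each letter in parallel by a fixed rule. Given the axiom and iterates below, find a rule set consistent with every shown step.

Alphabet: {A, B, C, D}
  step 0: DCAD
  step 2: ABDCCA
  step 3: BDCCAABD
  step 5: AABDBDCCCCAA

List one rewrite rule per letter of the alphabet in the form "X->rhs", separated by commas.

  step 2 ⇒ step 3: ABDCCA ⇒ BD·C·C·A·A·BD
    A ↦ BD
    B ↦ C
    C ↦ A
    D ↦ C

A->BD, B->C, C->A, D->C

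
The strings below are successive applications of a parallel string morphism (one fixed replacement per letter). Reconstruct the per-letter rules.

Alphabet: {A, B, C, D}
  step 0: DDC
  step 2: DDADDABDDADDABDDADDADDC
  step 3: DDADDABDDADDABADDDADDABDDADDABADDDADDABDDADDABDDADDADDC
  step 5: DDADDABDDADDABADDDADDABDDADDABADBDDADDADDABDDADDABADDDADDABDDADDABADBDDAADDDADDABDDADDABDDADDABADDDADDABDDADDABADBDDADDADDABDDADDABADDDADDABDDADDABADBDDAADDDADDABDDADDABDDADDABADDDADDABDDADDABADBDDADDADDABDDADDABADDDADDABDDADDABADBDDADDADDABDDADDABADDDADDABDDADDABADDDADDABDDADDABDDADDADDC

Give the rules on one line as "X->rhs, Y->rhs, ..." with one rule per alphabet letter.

  step 2 ⇒ step 3: DDADDABDDADDABDDADDADDC ⇒ DDA·DDA·B·DDA·DDA·B·AD·DDA·DDA·B·DDA·DDA·B·AD·DDA·DDA·B·DDA·DDA·B·DDA·DDA·DDC
    A ↦ B
    B ↦ AD
    C ↦ DDC
    D ↦ DDA

A->B, B->AD, C->DDC, D->DDA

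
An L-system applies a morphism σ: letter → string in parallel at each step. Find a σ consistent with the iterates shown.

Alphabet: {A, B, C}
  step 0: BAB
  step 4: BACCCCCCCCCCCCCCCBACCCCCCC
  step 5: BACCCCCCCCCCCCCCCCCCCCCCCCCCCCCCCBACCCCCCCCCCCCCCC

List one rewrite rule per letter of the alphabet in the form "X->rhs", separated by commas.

  step 4 ⇒ step 5: BACCCCCCCCCCCCCCCBACCCCCCC ⇒ BA·C·CC·CC·CC·CC·CC·CC·CC·CC·CC·CC·CC·CC·CC·CC·CC·BA·C·CC·CC·CC·CC·CC·CC·CC
    A ↦ C
    B ↦ BA
    C ↦ CC

A->C, B->BA, C->CC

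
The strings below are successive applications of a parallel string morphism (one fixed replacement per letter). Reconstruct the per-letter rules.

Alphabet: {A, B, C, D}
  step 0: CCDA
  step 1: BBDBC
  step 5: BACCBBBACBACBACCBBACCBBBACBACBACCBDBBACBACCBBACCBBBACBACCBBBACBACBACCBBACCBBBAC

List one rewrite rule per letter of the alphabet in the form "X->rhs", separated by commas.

A->C, B->BAC, C->B, D->DB

  step 0 ⇒ step 1: CCDA ⇒ B·B·DB·C
    A ↦ C
    C ↦ B
    D ↦ DB
    B ↦ BAC  (constrained at step 1)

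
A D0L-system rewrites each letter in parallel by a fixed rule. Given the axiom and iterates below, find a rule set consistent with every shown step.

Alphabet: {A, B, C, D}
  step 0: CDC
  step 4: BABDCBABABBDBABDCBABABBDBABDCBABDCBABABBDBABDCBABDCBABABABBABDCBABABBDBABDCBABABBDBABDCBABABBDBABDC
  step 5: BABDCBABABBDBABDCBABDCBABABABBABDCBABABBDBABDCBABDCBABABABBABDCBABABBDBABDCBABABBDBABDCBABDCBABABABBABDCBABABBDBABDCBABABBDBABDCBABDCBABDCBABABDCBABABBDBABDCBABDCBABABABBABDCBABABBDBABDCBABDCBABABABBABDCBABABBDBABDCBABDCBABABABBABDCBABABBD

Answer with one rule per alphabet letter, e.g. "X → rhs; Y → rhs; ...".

A->BDC, B->BA, C->BD, D->BAB

  step 4 ⇒ step 5: BABDCBABABBDBABDCBABABBDBABDCBABDCBABABBDBABDCBABDCBABABABBABDCBABABBDBABDCBABABBDBABDCBABABBDBABDC ⇒ BA·BDC·BA·BAB·BD·BA·BDC·BA·BDC·BA·BA·BAB·BA·BDC·BA·BAB·BD·BA·BDC·BA·BDC·BA·BA·BAB·BA·BDC·BA·BAB·BD·BA·BDC·BA·BAB·BD·BA·BDC·BA·BDC·BA·BA·BAB·BA·BDC·BA·BAB·BD·BA·BDC·BA·BAB·BD·BA·BDC·BA·BDC·BA·BDC·BA·BA·BDC·BA·BAB·BD·BA·BDC·BA·BDC·BA·BA·BAB·BA·BDC·BA·BAB·BD·BA·BDC·BA·BDC·BA·BA·BAB·BA·BDC·BA·BAB·BD·BA·BDC·BA·BDC·BA·BA·BAB·BA·BDC·BA·BAB·BD
    A ↦ BDC
    B ↦ BA
    C ↦ BD
    D ↦ BAB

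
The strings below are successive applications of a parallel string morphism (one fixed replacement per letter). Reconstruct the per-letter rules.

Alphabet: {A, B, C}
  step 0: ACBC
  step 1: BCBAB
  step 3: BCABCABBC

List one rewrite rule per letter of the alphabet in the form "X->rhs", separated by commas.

  step 0 ⇒ step 1: ACBC ⇒ BC·B·A·B
    A ↦ BC
    B ↦ A
    C ↦ B

A->BC, B->A, C->B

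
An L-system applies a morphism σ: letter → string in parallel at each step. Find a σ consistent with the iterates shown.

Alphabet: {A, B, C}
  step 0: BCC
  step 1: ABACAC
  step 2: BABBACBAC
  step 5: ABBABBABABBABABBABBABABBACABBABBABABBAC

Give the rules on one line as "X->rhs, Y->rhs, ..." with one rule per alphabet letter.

A->B, B->AB, C->AC

  step 1 ⇒ step 2: ABACAC ⇒ B·AB·B·AC·B·AC
    A ↦ B
    B ↦ AB
    C ↦ AC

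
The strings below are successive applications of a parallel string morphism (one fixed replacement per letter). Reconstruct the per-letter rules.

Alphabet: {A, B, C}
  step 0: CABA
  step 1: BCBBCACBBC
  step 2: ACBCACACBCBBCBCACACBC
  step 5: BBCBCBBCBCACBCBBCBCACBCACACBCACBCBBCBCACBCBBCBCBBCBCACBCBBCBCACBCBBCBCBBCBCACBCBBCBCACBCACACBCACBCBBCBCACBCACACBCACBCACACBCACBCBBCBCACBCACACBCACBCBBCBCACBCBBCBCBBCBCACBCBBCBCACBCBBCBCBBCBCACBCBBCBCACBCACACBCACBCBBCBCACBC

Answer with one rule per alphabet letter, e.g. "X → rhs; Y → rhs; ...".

  step 1 ⇒ step 2: BCBBCACBBC ⇒ AC·BC·AC·AC·BC·BBC·BC·AC·AC·BC
    A ↦ BBC
    B ↦ AC
    C ↦ BC

A->BBC, B->AC, C->BC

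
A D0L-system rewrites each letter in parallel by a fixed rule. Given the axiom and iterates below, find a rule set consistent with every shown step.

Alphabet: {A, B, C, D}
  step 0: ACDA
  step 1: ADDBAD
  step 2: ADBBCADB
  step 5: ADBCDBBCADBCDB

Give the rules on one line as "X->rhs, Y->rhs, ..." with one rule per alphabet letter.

  step 1 ⇒ step 2: ADDBAD ⇒ AD·B·B·C·AD·B
    A ↦ AD
    B ↦ C
    D ↦ B
  step 0 ⇒ step 1: ACDA ⇒ AD·D·B·AD
    C ↦ D

A->AD, B->C, C->D, D->B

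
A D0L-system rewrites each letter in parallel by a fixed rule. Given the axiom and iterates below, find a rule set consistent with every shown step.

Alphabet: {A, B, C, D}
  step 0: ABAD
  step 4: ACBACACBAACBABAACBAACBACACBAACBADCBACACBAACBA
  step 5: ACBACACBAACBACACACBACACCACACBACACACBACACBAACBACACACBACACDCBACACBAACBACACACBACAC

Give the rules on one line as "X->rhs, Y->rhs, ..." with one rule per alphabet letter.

A->AC, B->C, C->BA, D->DC

  step 4 ⇒ step 5: ACBACACBAACBABAACBAACBACACBAACBADCBACACBAACBA ⇒ AC·BA·C·AC·BA·AC·BA·C·AC·AC·BA·C·AC·C·AC·AC·BA·C·AC·AC·BA·C·AC·BA·AC·BA·C·AC·AC·BA·C·AC·DC·BA·C·AC·BA·AC·BA·C·AC·AC·BA·C·AC
    A ↦ AC
    B ↦ C
    C ↦ BA
    D ↦ DC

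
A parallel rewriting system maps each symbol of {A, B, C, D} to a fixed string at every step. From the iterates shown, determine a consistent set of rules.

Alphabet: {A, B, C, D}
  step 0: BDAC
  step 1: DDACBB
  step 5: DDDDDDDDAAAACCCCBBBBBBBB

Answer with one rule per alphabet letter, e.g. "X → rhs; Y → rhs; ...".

  step 0 ⇒ step 1: BDAC ⇒ DD·A·C·BB
    A ↦ C
    B ↦ DD
    C ↦ BB
    D ↦ A

A->C, B->DD, C->BB, D->A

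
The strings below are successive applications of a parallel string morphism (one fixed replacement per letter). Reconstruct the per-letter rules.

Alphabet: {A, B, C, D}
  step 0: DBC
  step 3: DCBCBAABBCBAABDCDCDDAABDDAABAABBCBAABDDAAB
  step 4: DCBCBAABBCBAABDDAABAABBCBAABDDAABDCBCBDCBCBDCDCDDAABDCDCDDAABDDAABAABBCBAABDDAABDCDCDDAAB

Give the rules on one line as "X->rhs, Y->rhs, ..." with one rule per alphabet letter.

  step 3 ⇒ step 4: DCBCBAABBCBAABDCDCDDAABDDAABAABBCBAABDDAAB ⇒ DC·BCB·AAB·BCB·AAB·D·D·AAB·AAB·BCB·AAB·D·D·AAB·DC·BCB·DC·BCB·DC·DC·D·D·AAB·DC·DC·D·D·AAB·D·D·AAB·AAB·BCB·AAB·D·D·AAB·DC·DC·D·D·AAB
    A ↦ D
    B ↦ AAB
    C ↦ BCB
    D ↦ DC

A->D, B->AAB, C->BCB, D->DC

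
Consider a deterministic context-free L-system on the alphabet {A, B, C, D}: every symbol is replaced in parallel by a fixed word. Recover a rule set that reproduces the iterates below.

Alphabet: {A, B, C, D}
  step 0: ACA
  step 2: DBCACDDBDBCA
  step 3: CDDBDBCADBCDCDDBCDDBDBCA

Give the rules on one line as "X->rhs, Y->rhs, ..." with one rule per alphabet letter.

A->CA, B->DB, C->DB, D->CD

  step 2 ⇒ step 3: DBCACDDBDBCA ⇒ CD·DB·DB·CA·DB·CD·CD·DB·CD·DB·DB·CA
    A ↦ CA
    B ↦ DB
    C ↦ DB
    D ↦ CD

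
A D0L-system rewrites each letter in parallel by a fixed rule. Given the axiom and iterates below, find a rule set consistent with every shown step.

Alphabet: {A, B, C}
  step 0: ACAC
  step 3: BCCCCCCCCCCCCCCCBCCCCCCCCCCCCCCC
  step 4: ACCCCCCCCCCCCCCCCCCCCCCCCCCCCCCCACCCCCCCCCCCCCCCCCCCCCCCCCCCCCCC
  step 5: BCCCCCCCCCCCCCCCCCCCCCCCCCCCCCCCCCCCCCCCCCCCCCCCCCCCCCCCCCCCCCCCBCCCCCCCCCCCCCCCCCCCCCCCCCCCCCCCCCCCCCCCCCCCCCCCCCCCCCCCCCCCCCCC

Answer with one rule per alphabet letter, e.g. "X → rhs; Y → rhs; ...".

A->BC, B->AC, C->CC

  step 4 ⇒ step 5: ACCCCCCCCCCCCCCCCCCCCCCCCCCCCCCCACCCCCCCCCCCCCCCCCCCCCCCCCCCCCCC ⇒ BC·CC·CC·CC·CC·CC·CC·CC·CC·CC·CC·CC·CC·CC·CC·CC·CC·CC·CC·CC·CC·CC·CC·CC·CC·CC·CC·CC·CC·CC·CC·CC·BC·CC·CC·CC·CC·CC·CC·CC·CC·CC·CC·CC·CC·CC·CC·CC·CC·CC·CC·CC·CC·CC·CC·CC·CC·CC·CC·CC·CC·CC·CC·CC
    A ↦ BC
    C ↦ CC
  step 3 ⇒ step 4: BCCCCCCCCCCCCCCCBCCCCCCCCCCCCCCC ⇒ AC·CC·CC·CC·CC·CC·CC·CC·CC·CC·CC·CC·CC·CC·CC·CC·AC·CC·CC·CC·CC·CC·CC·CC·CC·CC·CC·CC·CC·CC·CC·CC
    B ↦ AC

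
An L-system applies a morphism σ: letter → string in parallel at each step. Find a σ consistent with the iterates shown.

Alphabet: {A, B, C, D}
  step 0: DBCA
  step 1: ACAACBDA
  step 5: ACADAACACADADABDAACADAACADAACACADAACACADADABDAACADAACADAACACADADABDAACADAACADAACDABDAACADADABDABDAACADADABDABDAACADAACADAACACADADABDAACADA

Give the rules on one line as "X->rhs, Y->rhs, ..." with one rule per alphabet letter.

A->DA, B->AC, C->B, D->ACA

  step 0 ⇒ step 1: DBCA ⇒ ACA·AC·B·DA
    A ↦ DA
    B ↦ AC
    C ↦ B
    D ↦ ACA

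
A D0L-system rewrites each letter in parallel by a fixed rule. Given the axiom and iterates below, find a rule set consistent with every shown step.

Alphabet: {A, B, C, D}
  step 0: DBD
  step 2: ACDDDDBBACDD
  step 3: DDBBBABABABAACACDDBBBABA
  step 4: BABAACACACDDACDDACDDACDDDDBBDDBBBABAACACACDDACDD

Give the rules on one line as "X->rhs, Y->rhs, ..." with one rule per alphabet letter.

  step 3 ⇒ step 4: DDBBBABABABAACACDDBBBABA ⇒ BA·BA·AC·AC·AC·DD·AC·DD·AC·DD·AC·DD·DD·BB·DD·BB·BA·BA·AC·AC·AC·DD·AC·DD
    A ↦ DD
    B ↦ AC
    C ↦ BB
    D ↦ BA

A->DD, B->AC, C->BB, D->BA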